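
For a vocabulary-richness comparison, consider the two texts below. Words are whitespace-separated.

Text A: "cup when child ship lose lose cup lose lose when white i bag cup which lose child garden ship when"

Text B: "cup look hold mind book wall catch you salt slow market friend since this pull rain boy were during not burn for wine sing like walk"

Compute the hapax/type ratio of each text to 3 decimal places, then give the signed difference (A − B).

A: hapax=5, V=10, ratio=0.500
B: hapax=26, V=26, ratio=1.000
Difference = 0.500 − 1.000 = -0.500

-0.500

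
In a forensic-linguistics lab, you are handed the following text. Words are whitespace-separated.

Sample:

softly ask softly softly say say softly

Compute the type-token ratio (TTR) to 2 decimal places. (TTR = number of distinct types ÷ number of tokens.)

0.43

N = 7 tokens, V = 3 types.
TTR = V / N = 3 / 7 = 0.43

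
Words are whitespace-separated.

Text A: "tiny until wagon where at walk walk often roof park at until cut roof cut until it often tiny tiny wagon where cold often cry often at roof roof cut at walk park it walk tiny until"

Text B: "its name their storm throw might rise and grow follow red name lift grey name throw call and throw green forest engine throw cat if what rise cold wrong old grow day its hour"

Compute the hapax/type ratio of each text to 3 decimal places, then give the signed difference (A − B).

-0.606

A: hapax=2, V=13, ratio=0.154
B: hapax=19, V=25, ratio=0.760
Difference = 0.154 − 0.760 = -0.606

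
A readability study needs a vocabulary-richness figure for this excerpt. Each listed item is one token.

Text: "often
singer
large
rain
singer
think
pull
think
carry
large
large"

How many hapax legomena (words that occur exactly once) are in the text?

Frequencies: large:3, singer:2, think:2, often:1, rain:1, pull:1, carry:1
Hapax (freq=1): carry, often, pull, rain

4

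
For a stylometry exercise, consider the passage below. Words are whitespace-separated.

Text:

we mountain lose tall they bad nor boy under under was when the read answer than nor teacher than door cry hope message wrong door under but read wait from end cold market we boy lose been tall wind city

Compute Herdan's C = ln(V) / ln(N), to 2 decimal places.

0.92

N = 40, V = 30.
ln(V) = 3.401197, ln(N) = 3.688879
C = 3.401197 / 3.688879 = 0.92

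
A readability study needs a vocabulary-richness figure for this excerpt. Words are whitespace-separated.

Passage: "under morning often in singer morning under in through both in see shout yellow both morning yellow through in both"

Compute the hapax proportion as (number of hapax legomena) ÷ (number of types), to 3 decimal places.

0.400

Frequencies: in:4, morning:3, both:3, under:2, through:2, yellow:2, often:1, singer:1, see:1, shout:1
Hapax count = 4; type count = 10.
Ratio = 4 / 10 = 0.400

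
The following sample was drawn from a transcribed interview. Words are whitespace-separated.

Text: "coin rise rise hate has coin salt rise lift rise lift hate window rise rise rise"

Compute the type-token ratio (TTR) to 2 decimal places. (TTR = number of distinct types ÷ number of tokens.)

N = 16 tokens, V = 7 types.
TTR = V / N = 7 / 16 = 0.44

0.44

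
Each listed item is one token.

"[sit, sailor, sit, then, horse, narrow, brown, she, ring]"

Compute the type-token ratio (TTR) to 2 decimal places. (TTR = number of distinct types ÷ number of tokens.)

N = 9 tokens, V = 8 types.
TTR = V / N = 8 / 9 = 0.89

0.89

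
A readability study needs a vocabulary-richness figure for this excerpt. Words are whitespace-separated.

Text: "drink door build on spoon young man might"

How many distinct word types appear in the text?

Distinct types: {build, door, drink, man, might, on, spoon, young}
V = 8

8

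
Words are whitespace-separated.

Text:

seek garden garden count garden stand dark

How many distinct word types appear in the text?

5

Distinct types: {count, dark, garden, seek, stand}
V = 5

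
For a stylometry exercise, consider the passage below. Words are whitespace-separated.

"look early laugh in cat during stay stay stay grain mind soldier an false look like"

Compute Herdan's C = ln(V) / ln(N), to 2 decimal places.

N = 16, V = 13.
ln(V) = 2.564949, ln(N) = 2.772589
C = 2.564949 / 2.772589 = 0.93

0.93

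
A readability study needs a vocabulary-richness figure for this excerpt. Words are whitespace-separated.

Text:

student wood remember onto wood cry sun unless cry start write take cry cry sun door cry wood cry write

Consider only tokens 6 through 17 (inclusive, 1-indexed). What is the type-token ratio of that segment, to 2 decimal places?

0.58

Segment tokens 6–17: cry, sun, unless, cry, start, write, take, cry, cry, sun, door, cry
Segment N = 12, segment V = 7.
TTR = 7 / 12 = 0.58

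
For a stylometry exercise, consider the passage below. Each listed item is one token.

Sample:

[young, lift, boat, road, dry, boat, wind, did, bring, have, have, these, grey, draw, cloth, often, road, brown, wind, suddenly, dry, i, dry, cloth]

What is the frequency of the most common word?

Frequencies: dry:3, boat:2, road:2, wind:2, have:2, cloth:2, young:1, lift:1, did:1, bring:1, these:1, grey:1, draw:1, often:1, brown:1, suddenly:1, i:1
Most common: 'dry' with frequency 3.

3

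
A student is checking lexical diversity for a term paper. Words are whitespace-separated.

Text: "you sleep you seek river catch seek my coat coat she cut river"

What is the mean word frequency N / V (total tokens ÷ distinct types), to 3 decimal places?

N = 13 tokens, V = 9 types.
Mean frequency = N / V = 13 / 9 = 1.444

1.444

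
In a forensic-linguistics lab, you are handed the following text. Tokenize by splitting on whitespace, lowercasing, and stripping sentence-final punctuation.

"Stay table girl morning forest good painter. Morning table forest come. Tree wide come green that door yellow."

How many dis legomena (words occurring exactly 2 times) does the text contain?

Frequencies: table:2, morning:2, forest:2, come:2, stay:1, girl:1, good:1, painter:1, tree:1, wide:1, green:1, that:1, door:1, yellow:1
Words with frequency 2: come, forest, morning, table

4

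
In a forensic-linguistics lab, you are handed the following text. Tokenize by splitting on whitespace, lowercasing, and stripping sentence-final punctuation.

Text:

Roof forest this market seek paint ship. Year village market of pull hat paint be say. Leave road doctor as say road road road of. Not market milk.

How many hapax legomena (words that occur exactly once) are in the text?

Frequencies: road:4, market:3, paint:2, of:2, say:2, roof:1, forest:1, this:1, seek:1, ship:1, year:1, village:1, pull:1, hat:1, be:1, leave:1, doctor:1, as:1, not:1, milk:1
Hapax (freq=1): as, be, doctor, forest, hat, leave, milk, not, pull, roof, seek, ship, this, village, year

15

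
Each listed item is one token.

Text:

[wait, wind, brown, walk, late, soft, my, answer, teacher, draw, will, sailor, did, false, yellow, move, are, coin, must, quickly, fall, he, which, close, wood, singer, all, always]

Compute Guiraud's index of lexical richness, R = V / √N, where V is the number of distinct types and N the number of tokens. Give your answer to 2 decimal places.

5.29

N = 28, V = 28.
√N = 5.291503
R = 28 / 5.291503 = 5.29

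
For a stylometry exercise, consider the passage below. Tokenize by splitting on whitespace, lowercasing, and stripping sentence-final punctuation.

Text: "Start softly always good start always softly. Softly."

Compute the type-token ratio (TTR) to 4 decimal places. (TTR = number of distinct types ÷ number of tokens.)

0.5000

N = 8 tokens, V = 4 types.
TTR = V / N = 4 / 8 = 0.5000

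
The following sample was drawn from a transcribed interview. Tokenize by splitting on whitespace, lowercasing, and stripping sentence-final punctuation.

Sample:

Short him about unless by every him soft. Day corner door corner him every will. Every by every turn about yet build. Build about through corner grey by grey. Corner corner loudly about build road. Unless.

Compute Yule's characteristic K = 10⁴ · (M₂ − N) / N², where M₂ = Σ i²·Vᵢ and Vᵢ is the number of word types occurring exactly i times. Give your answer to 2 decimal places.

Frequencies: corner:5, about:4, every:4, him:3, by:3, build:3, unless:2, grey:2, short:1, soft:1, day:1, door:1, will:1, turn:1, yet:1, through:1, loudly:1, road:1
N = 36. Frequency spectrum: V_1=10, V_2=2, V_3=3, V_4=2, V_5=1
M₂ = 1²·10 + 2²·2 + 3²·3 + 4²·2 + 5²·1 = 102
K = 10000 × (102 − 36) / 36² = 509.26

509.26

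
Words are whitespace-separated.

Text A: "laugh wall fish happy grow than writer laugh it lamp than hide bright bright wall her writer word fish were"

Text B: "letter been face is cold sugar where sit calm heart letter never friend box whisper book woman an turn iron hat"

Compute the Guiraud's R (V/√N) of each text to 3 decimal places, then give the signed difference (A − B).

A: V=14, N=20, R=3.130
B: V=20, N=21, R=4.364
Difference = 3.130 − 4.364 = -1.234

-1.234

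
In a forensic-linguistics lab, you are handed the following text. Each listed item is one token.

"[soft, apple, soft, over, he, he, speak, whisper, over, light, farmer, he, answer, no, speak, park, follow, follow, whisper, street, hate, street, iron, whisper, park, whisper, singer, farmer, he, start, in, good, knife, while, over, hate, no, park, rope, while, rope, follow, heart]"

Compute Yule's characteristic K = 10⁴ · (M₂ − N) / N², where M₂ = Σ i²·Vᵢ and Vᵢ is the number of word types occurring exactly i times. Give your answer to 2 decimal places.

313.68

Frequencies: he:4, whisper:4, over:3, park:3, follow:3, soft:2, speak:2, farmer:2, no:2, street:2, hate:2, while:2, rope:2, apple:1, light:1, answer:1, iron:1, singer:1, start:1, in:1, … (3 more, each freq 1)
N = 43. Frequency spectrum: V_1=10, V_2=8, V_3=3, V_4=2
M₂ = 1²·10 + 2²·8 + 3²·3 + 4²·2 = 101
K = 10000 × (101 − 43) / 43² = 313.68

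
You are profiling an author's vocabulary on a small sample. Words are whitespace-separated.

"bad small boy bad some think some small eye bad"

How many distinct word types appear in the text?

6

Distinct types: {bad, boy, eye, small, some, think}
V = 6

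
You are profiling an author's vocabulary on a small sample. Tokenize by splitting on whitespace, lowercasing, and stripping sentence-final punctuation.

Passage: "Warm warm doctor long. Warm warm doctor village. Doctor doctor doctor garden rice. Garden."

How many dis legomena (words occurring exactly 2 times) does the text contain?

1

Frequencies: doctor:5, warm:4, garden:2, long:1, village:1, rice:1
Words with frequency 2: garden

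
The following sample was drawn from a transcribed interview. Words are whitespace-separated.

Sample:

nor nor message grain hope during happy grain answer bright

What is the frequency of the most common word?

Frequencies: nor:2, grain:2, message:1, hope:1, during:1, happy:1, answer:1, bright:1
Most common: 'nor' with frequency 2.

2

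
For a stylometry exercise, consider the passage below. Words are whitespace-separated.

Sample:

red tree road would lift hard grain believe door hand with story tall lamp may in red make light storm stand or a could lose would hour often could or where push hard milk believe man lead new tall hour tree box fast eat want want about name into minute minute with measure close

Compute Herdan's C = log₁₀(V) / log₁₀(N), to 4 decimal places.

N = 54, V = 42.
log₁₀(V) = 1.623249, log₁₀(N) = 1.732394
C = 1.623249 / 1.732394 = 0.9370

0.9370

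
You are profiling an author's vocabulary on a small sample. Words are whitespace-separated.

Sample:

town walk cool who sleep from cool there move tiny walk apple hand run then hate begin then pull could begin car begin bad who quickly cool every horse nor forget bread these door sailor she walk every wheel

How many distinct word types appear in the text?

Distinct types: {apple, bad, begin, bread, car, cool, could, door, every, forget, from, hand, hate, horse, move, nor, pull, quickly, run, sailor, she, sleep, then, there, these, tiny, town, walk, wheel, who}
V = 30

30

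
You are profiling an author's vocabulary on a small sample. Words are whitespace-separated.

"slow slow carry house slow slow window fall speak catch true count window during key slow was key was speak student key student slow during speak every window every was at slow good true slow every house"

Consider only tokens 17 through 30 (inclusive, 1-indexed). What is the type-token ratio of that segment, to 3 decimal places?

Segment tokens 17–30: was, key, was, speak, student, key, student, slow, during, speak, every, window, every, was
Segment N = 14, segment V = 8.
TTR = 8 / 14 = 0.571

0.571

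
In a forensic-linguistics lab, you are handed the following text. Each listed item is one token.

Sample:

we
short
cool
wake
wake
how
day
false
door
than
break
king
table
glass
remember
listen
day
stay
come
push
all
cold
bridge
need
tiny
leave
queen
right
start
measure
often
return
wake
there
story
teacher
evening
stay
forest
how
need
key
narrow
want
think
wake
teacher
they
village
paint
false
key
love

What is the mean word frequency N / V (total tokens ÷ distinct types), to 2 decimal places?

N = 53 tokens, V = 43 types.
Mean frequency = N / V = 53 / 43 = 1.23

1.23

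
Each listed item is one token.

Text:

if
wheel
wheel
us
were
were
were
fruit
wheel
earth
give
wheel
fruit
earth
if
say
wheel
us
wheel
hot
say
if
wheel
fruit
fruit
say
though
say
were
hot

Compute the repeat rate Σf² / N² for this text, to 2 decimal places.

Frequencies: wheel:7, were:4, fruit:4, say:4, if:3, us:2, earth:2, hot:2, give:1, though:1
Σf² = 120; N² = 900
Repeat rate = 120 / 900 = 0.13

0.13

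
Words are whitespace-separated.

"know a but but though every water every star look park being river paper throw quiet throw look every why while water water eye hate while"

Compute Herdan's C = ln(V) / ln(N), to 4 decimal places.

N = 26, V = 18.
ln(V) = 2.890372, ln(N) = 3.258097
C = 2.890372 / 3.258097 = 0.8871

0.8871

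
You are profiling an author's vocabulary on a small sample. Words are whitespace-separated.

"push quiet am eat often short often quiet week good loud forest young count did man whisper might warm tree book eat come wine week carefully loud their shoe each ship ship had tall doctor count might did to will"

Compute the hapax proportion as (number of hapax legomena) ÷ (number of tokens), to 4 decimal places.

0.5500

Frequencies: quiet:2, eat:2, often:2, week:2, loud:2, count:2, did:2, might:2, ship:2, push:1, am:1, short:1, good:1, forest:1, young:1, man:1, whisper:1, warm:1, tree:1, book:1, … (11 more, each freq 1)
Hapax count = 22; token count = 40.
Ratio = 22 / 40 = 0.5500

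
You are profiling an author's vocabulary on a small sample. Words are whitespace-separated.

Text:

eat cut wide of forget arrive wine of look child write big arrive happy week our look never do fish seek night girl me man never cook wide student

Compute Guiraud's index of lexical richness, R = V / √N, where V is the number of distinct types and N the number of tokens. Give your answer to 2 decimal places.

4.46

N = 29, V = 24.
√N = 5.385165
R = 24 / 5.385165 = 4.46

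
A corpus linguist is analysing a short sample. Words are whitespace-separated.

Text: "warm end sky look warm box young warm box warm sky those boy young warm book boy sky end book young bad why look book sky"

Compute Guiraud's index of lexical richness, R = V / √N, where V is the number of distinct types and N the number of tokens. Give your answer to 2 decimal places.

2.16

N = 26, V = 11.
√N = 5.099020
R = 11 / 5.099020 = 2.16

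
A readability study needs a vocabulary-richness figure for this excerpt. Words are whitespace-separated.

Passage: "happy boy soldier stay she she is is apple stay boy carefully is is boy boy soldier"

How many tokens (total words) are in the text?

Tokens: happy, boy, soldier, stay, she, she, is, is, apple, stay, boy, carefully, is, is, boy, boy, soldier
N = 17

17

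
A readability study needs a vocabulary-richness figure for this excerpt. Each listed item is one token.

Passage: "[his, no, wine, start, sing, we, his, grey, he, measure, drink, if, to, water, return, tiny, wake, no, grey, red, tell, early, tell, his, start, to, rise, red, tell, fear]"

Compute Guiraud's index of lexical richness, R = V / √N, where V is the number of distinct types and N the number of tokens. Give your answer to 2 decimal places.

3.83

N = 30, V = 21.
√N = 5.477226
R = 21 / 5.477226 = 3.83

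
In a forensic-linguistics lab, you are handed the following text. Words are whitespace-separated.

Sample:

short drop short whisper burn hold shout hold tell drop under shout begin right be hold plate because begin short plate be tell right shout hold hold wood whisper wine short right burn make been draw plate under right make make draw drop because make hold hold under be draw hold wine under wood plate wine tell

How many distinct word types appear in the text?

Distinct types: {be, because, been, begin, burn, draw, drop, hold, make, plate, right, short, shout, tell, under, whisper, wine, wood}
V = 18

18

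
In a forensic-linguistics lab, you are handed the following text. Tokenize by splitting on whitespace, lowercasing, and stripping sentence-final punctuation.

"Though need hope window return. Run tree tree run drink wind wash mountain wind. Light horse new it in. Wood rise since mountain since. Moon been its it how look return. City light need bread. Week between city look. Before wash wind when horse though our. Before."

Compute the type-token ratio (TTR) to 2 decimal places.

0.66

N = 47 tokens, V = 31 types.
TTR = V / N = 31 / 47 = 0.66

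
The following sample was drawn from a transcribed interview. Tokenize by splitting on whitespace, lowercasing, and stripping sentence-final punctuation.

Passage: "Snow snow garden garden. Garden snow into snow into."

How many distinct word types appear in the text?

3

Distinct types: {garden, into, snow}
V = 3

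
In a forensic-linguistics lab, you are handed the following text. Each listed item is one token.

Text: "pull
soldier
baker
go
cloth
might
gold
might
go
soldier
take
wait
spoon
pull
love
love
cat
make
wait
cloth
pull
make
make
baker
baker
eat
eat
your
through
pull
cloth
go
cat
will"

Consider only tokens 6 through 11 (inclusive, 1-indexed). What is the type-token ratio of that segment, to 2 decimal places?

Segment tokens 6–11: might, gold, might, go, soldier, take
Segment N = 6, segment V = 5.
TTR = 5 / 6 = 0.83

0.83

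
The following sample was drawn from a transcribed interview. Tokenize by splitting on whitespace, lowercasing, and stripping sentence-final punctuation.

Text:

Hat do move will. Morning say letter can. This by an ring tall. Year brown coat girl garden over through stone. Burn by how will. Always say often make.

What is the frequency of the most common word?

2

Frequencies: will:2, say:2, by:2, hat:1, do:1, move:1, morning:1, letter:1, can:1, this:1, an:1, ring:1, tall:1, year:1, brown:1, coat:1, girl:1, garden:1, over:1, through:1, … (6 more, each freq 1)
Most common: 'will' with frequency 2.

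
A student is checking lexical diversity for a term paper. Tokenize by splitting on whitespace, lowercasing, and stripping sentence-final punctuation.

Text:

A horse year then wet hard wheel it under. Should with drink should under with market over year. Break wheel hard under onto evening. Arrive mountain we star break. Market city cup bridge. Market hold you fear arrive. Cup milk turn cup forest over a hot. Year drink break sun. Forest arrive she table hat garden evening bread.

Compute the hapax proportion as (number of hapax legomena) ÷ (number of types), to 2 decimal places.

0.59

Frequencies: year:3, under:3, market:3, break:3, arrive:3, cup:3, a:2, hard:2, wheel:2, should:2, with:2, drink:2, over:2, evening:2, forest:2, horse:1, then:1, wet:1, it:1, onto:1, … (17 more, each freq 1)
Hapax count = 22; type count = 37.
Ratio = 22 / 37 = 0.59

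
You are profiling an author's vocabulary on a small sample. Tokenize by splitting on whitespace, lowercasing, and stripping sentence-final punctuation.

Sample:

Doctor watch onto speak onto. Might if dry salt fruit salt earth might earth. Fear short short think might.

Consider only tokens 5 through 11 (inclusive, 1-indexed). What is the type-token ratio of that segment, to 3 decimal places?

0.857

Segment tokens 5–11: onto, might, if, dry, salt, fruit, salt
Segment N = 7, segment V = 6.
TTR = 6 / 7 = 0.857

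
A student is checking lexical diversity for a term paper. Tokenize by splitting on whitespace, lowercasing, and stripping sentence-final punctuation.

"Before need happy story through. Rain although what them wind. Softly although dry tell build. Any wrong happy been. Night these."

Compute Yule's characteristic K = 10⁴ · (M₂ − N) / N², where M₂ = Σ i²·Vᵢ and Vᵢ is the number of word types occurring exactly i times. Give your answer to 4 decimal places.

90.7029

Frequencies: happy:2, although:2, before:1, need:1, story:1, through:1, rain:1, what:1, them:1, wind:1, softly:1, dry:1, tell:1, build:1, any:1, wrong:1, been:1, night:1, these:1
N = 21. Frequency spectrum: V_1=17, V_2=2
M₂ = 1²·17 + 2²·2 = 25
K = 10000 × (25 − 21) / 21² = 90.7029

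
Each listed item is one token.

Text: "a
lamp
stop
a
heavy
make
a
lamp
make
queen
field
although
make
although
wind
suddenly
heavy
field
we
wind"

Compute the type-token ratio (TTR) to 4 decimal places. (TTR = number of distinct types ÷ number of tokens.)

N = 20 tokens, V = 11 types.
TTR = V / N = 11 / 20 = 0.5500

0.5500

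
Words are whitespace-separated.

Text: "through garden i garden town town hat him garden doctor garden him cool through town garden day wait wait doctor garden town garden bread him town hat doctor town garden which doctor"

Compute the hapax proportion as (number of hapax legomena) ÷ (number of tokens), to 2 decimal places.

Frequencies: garden:8, town:6, doctor:4, him:3, through:2, hat:2, wait:2, i:1, cool:1, day:1, bread:1, which:1
Hapax count = 5; token count = 32.
Ratio = 5 / 32 = 0.16

0.16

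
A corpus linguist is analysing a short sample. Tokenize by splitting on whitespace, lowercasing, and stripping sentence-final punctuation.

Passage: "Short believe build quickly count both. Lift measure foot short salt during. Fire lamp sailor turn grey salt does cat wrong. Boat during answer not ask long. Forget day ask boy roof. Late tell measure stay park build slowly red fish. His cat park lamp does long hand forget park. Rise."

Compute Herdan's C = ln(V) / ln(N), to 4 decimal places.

0.9252

N = 51, V = 38.
ln(V) = 3.637586, ln(N) = 3.931826
C = 3.637586 / 3.931826 = 0.9252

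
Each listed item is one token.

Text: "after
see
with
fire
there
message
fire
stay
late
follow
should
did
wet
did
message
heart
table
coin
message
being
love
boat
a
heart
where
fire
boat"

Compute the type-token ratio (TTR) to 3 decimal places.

0.741

N = 27 tokens, V = 20 types.
TTR = V / N = 20 / 27 = 0.741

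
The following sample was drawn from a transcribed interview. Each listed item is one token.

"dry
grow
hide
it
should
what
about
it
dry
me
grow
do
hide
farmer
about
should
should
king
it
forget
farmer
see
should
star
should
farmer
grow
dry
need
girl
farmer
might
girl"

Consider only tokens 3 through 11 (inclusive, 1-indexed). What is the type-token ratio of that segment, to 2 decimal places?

Segment tokens 3–11: hide, it, should, what, about, it, dry, me, grow
Segment N = 9, segment V = 8.
TTR = 8 / 9 = 0.89

0.89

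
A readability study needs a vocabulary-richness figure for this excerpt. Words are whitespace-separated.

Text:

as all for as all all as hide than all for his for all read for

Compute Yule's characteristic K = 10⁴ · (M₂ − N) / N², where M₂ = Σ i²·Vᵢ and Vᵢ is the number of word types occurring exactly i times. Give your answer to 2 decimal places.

1484.38

Frequencies: all:5, for:4, as:3, hide:1, than:1, his:1, read:1
N = 16. Frequency spectrum: V_1=4, V_3=1, V_4=1, V_5=1
M₂ = 1²·4 + 3²·1 + 4²·1 + 5²·1 = 54
K = 10000 × (54 − 16) / 16² = 1484.38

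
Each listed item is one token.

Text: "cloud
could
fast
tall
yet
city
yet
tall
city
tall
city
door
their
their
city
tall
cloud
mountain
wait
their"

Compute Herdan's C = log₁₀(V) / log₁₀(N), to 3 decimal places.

N = 20, V = 10.
log₁₀(V) = 1.000000, log₁₀(N) = 1.301030
C = 1.000000 / 1.301030 = 0.769

0.769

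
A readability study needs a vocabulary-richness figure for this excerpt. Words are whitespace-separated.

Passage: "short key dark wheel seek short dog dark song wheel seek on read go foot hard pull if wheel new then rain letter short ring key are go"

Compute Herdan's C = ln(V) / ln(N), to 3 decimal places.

0.899

N = 28, V = 20.
ln(V) = 2.995732, ln(N) = 3.332205
C = 2.995732 / 3.332205 = 0.899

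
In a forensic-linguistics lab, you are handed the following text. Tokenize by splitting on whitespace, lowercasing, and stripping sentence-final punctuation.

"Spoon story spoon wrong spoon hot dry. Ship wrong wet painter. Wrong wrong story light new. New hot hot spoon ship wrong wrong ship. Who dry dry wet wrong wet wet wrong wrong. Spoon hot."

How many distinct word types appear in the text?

Distinct types: {dry, hot, light, new, painter, ship, spoon, story, wet, who, wrong}
V = 11

11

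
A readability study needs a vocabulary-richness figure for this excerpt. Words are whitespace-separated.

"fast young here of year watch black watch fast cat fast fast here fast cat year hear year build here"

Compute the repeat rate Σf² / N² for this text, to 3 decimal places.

0.140

Frequencies: fast:5, here:3, year:3, watch:2, cat:2, young:1, of:1, black:1, hear:1, build:1
Σf² = 56; N² = 400
Repeat rate = 56 / 400 = 0.140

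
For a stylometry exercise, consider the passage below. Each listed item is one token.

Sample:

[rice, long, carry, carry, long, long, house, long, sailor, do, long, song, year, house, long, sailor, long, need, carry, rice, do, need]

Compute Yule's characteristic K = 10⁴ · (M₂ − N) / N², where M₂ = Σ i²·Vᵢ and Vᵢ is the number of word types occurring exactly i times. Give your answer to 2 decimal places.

1198.35

Frequencies: long:7, carry:3, rice:2, house:2, sailor:2, do:2, need:2, song:1, year:1
N = 22. Frequency spectrum: V_1=2, V_2=5, V_3=1, V_7=1
M₂ = 1²·2 + 2²·5 + 3²·1 + 7²·1 = 80
K = 10000 × (80 − 22) / 22² = 1198.35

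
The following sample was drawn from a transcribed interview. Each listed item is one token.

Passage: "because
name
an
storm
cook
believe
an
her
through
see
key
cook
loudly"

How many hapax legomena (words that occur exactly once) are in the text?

Frequencies: an:2, cook:2, because:1, name:1, storm:1, believe:1, her:1, through:1, see:1, key:1, loudly:1
Hapax (freq=1): because, believe, her, key, loudly, name, see, storm, through

9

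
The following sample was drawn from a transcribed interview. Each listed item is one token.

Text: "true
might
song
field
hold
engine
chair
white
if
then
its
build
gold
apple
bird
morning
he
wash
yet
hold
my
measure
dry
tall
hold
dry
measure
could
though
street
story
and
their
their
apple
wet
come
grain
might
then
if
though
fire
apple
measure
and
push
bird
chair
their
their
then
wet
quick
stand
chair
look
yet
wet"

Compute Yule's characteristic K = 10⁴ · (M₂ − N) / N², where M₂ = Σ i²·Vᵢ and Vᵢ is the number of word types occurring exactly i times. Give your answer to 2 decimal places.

Frequencies: their:4, hold:3, chair:3, then:3, apple:3, measure:3, wet:3, might:2, if:2, bird:2, yet:2, dry:2, though:2, and:2, true:1, song:1, field:1, engine:1, white:1, its:1, … (17 more, each freq 1)
N = 59. Frequency spectrum: V_1=23, V_2=7, V_3=6, V_4=1
M₂ = 1²·23 + 2²·7 + 3²·6 + 4²·1 = 121
K = 10000 × (121 − 59) / 59² = 178.11

178.11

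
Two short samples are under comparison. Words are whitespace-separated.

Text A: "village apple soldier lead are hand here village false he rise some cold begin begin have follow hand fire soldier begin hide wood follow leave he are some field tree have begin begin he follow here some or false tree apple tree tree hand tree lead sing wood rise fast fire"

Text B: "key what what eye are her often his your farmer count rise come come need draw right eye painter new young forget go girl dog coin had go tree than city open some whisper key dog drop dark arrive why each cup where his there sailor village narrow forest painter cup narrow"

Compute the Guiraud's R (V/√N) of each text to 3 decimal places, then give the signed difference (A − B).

A: V=24, N=51, R=3.361
B: V=42, N=52, R=5.824
Difference = 3.361 − 5.824 = -2.463

-2.463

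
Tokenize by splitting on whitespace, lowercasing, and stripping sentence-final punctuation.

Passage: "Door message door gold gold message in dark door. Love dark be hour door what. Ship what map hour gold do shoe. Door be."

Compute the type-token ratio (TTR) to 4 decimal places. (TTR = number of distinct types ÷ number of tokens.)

0.5417

N = 24 tokens, V = 13 types.
TTR = V / N = 13 / 24 = 0.5417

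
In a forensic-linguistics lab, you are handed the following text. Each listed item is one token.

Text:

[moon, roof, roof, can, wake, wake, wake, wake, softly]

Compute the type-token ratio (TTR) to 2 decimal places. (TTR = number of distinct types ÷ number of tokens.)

0.56

N = 9 tokens, V = 5 types.
TTR = V / N = 5 / 9 = 0.56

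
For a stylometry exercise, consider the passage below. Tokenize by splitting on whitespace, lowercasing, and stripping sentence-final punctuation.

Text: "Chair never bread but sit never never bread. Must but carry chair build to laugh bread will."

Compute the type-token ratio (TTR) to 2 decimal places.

N = 17 tokens, V = 11 types.
TTR = V / N = 11 / 17 = 0.65

0.65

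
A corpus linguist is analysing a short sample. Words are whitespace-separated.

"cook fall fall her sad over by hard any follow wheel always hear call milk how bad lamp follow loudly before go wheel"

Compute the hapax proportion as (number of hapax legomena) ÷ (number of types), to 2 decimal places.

Frequencies: fall:2, follow:2, wheel:2, cook:1, her:1, sad:1, over:1, by:1, hard:1, any:1, always:1, hear:1, call:1, milk:1, how:1, bad:1, lamp:1, loudly:1, before:1, go:1
Hapax count = 17; type count = 20.
Ratio = 17 / 20 = 0.85

0.85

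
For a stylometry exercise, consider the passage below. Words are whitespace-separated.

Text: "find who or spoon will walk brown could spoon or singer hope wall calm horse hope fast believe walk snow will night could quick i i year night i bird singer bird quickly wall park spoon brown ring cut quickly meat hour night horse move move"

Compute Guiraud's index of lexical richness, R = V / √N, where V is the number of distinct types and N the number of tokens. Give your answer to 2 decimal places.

N = 46, V = 28.
√N = 6.782330
R = 28 / 6.782330 = 4.13

4.13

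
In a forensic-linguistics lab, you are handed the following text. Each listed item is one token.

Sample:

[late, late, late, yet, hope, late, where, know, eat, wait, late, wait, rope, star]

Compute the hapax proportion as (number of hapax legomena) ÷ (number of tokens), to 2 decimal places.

Frequencies: late:5, wait:2, yet:1, hope:1, where:1, know:1, eat:1, rope:1, star:1
Hapax count = 7; token count = 14.
Ratio = 7 / 14 = 0.50

0.50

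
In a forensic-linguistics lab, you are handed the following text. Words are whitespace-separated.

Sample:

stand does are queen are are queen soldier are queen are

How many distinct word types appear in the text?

Distinct types: {are, does, queen, soldier, stand}
V = 5

5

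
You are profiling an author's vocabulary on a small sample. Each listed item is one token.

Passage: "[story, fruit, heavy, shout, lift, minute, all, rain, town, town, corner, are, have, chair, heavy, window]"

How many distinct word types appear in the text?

Distinct types: {all, are, chair, corner, fruit, have, heavy, lift, minute, rain, shout, story, town, window}
V = 14

14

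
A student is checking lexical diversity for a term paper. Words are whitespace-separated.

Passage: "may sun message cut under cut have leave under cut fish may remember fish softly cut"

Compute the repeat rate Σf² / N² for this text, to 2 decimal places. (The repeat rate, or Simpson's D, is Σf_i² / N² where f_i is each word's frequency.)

0.13

Frequencies: cut:4, may:2, under:2, fish:2, sun:1, message:1, have:1, leave:1, remember:1, softly:1
Σf² = 34; N² = 256
Repeat rate = 34 / 256 = 0.13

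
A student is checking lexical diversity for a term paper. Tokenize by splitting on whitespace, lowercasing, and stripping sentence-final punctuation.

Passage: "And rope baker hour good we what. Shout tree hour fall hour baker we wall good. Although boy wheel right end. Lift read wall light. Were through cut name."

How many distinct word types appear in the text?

Distinct types: {although, and, baker, boy, cut, end, fall, good, hour, lift, light, name, read, right, rope, shout, through, tree, wall, we, were, what, wheel}
V = 23

23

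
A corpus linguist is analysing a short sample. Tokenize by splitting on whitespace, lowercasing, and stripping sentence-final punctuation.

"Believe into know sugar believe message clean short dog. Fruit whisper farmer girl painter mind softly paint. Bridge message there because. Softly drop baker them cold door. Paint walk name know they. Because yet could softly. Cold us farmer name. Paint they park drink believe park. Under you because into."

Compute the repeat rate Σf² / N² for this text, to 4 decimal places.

Frequencies: believe:3, softly:3, paint:3, because:3, into:2, know:2, message:2, farmer:2, cold:2, name:2, they:2, park:2, sugar:1, clean:1, short:1, dog:1, fruit:1, whisper:1, girl:1, painter:1, … (14 more, each freq 1)
Σf² = 90; N² = 2500
Repeat rate = 90 / 2500 = 0.0360

0.0360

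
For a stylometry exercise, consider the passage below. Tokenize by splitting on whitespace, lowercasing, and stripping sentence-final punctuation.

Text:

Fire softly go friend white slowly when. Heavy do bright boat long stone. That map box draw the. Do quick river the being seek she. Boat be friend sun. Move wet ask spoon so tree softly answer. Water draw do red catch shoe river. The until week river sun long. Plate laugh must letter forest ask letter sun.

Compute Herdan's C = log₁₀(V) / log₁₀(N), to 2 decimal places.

0.93

N = 58, V = 43.
log₁₀(V) = 1.633468, log₁₀(N) = 1.763428
C = 1.633468 / 1.763428 = 0.93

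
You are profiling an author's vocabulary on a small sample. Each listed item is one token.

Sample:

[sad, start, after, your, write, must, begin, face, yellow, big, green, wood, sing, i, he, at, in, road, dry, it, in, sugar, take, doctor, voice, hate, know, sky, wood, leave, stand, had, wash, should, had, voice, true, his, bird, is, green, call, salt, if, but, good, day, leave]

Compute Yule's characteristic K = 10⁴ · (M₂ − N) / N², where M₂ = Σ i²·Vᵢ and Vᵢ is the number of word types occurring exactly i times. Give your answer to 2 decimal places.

Frequencies: green:2, wood:2, in:2, voice:2, leave:2, had:2, sad:1, start:1, after:1, your:1, write:1, must:1, begin:1, face:1, yellow:1, big:1, sing:1, i:1, he:1, at:1, … (22 more, each freq 1)
N = 48. Frequency spectrum: V_1=36, V_2=6
M₂ = 1²·36 + 2²·6 = 60
K = 10000 × (60 − 48) / 48² = 52.08

52.08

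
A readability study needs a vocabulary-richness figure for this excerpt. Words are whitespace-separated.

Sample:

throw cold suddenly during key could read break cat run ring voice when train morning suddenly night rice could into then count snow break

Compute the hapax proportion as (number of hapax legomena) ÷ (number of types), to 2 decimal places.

Frequencies: suddenly:2, could:2, break:2, throw:1, cold:1, during:1, key:1, read:1, cat:1, run:1, ring:1, voice:1, when:1, train:1, morning:1, night:1, rice:1, into:1, then:1, count:1, … (1 more, each freq 1)
Hapax count = 18; type count = 21.
Ratio = 18 / 21 = 0.86

0.86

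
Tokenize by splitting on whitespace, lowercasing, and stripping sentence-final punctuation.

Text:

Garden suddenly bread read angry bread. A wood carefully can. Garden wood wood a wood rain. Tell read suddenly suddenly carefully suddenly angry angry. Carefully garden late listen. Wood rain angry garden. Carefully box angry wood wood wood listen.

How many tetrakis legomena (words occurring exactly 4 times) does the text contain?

3

Frequencies: wood:8, angry:5, garden:4, suddenly:4, carefully:4, bread:2, read:2, a:2, rain:2, listen:2, can:1, tell:1, late:1, box:1
Words with frequency 4: carefully, garden, suddenly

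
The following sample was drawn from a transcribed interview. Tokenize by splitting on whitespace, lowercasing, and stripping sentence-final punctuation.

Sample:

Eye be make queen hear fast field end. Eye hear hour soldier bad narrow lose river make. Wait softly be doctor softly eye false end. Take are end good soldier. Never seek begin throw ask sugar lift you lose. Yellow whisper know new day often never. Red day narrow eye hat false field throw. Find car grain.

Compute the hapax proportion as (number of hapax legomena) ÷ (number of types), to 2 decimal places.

Frequencies: eye:4, end:3, be:2, make:2, hear:2, field:2, soldier:2, narrow:2, lose:2, softly:2, false:2, never:2, throw:2, day:2, queen:1, fast:1, hour:1, bad:1, river:1, wait:1, … (20 more, each freq 1)
Hapax count = 26; type count = 40.
Ratio = 26 / 40 = 0.65

0.65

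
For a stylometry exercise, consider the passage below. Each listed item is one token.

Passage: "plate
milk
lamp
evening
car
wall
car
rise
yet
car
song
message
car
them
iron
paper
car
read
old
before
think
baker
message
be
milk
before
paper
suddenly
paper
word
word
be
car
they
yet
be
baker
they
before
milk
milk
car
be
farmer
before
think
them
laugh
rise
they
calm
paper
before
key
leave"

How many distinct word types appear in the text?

Distinct types: {baker, be, before, calm, car, evening, farmer, iron, key, lamp, laugh, leave, message, milk, old, paper, plate, read, rise, song, suddenly, them, they, think, wall, word, yet}
V = 27

27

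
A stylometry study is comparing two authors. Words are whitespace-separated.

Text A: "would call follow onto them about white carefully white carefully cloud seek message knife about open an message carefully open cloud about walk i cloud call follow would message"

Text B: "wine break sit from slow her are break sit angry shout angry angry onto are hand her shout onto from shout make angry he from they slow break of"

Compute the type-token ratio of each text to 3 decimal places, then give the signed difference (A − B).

0.035

TTR(A) = 16/29 = 0.552
TTR(B) = 15/29 = 0.517
Difference = 0.552 − 0.517 = 0.035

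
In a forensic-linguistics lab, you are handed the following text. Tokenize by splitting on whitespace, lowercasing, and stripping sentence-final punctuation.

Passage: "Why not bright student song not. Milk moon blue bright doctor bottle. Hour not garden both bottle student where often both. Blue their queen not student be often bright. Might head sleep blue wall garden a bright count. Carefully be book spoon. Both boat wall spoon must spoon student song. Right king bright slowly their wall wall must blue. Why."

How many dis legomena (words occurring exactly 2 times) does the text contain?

8

Frequencies: bright:5, not:4, student:4, blue:4, wall:4, both:3, spoon:3, why:2, song:2, bottle:2, garden:2, often:2, their:2, be:2, must:2, milk:1, moon:1, doctor:1, hour:1, where:1, … (12 more, each freq 1)
Words with frequency 2: be, bottle, garden, must, often, song, their, why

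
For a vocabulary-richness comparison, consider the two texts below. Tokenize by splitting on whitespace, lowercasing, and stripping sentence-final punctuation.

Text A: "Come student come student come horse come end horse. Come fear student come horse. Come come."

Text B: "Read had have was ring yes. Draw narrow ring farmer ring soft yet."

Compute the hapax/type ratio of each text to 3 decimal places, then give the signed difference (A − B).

A: hapax=2, V=5, ratio=0.400
B: hapax=10, V=11, ratio=0.909
Difference = 0.400 − 0.909 = -0.509

-0.509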